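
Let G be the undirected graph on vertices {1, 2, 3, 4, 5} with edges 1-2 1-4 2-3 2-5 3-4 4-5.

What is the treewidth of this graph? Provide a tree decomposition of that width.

Each bag holds 3 vertices, so the decomposition has width 2, which upper-bounds the treewidth. For the lower bound, G contains the cycle 3–4–1–2–3, so G is not a forest; only forests have treewidth ≤ 1, hence tw(G) ≥ 2. Therefore the treewidth is 2.

Treewidth 2.
One optimal decomposition is:
Bags: B1 = {2, 3, 4}  B2 = {1, 2, 4}  B3 = {2, 4, 5}
Tree: B1–B2, B2–B3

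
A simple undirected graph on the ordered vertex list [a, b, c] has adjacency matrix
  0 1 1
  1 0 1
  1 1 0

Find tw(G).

2

A width-2 tree decomposition is:
Bags: B1 = {a, b, c}
Tree: (single bag)
A single bag containing all 3 vertices is trivially a valid decomposition of width 2. For the lower bound, the 3 vertices {a, b, c} are pairwise adjacent, and any tree decomposition puts a clique entirely inside one bag — forcing width ≥ 2. Hence tw(G) = 2 exactly.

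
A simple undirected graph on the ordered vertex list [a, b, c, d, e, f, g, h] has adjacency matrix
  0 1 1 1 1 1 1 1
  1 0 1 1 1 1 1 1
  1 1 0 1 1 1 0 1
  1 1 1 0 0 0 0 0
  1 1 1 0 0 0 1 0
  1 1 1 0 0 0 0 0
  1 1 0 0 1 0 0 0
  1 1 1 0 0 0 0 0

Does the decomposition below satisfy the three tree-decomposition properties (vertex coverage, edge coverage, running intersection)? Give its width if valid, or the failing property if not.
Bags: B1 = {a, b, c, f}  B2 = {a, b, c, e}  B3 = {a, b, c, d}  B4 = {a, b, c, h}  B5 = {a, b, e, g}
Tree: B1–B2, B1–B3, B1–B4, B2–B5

Yes; width 3.

Checking the three conditions: (i) the bags cover all of {a, b, c, d, e, f, g, h}; (ii) for each edge, some bag contains both endpoints; (iii) the bags containing any fixed vertex form a subtree. All hold, so the decomposition is valid with width 4 − 1 = 3.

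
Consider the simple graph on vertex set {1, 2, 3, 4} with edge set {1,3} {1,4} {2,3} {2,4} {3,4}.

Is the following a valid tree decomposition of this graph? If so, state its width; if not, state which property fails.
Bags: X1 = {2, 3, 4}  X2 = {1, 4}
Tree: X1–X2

A tree decomposition must satisfy three properties: every vertex lies in some bag; for every edge, both endpoints lie together in some bag; and for every vertex, the bags containing it form a connected subtree. Here edge (3,1) lies in no bag, so the decomposition is invalid.

No — edge (3,1) lies in no bag.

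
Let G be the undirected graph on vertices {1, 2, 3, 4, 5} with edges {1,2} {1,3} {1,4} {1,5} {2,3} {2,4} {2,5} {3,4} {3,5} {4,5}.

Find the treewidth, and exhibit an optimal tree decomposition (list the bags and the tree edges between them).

Treewidth 4.
Bags: B1 = {1, 2, 3, 4, 5}
Tree: (single bag)

A single bag containing all 5 vertices is trivially a valid decomposition of width 4. Conversely, {1, 2, 3, 4, 5} is a clique of size 5, and the vertices of any clique must share a bag in every tree decomposition; so some bag has ≥ 5 vertices and tw(G) ≥ 4. Combining the bounds, tw(G) = 4.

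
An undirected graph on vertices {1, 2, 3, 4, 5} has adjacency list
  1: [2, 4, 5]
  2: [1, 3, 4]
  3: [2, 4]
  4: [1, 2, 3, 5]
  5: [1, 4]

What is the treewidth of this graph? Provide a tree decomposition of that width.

Each bag holds 3 vertices, so the decomposition has width 2, which upper-bounds the treewidth. Conversely, {1, 2, 4} is a clique of size 3, and the vertices of any clique must share a bag in every tree decomposition; so some bag has ≥ 3 vertices and tw(G) ≥ 2. Therefore the treewidth is 2.

Treewidth 2.
One such decomposition:
Bags: B1 = {1, 4, 5}  B2 = {1, 2, 4}  B3 = {2, 3, 4}
Tree: B1–B2, B2–B3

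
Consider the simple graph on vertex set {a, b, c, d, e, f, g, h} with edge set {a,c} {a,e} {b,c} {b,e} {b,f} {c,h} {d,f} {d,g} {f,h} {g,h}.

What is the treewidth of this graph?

A width-2 tree decomposition is:
Bags: B1 = {a, b, e}  B2 = {a, b, c}  B3 = {b, c, f}  B4 = {c, f, h}  B5 = {d, f, h}  B6 = {d, g, h}
Tree: B1–B2, B2–B3, B3–B4, B4–B5, B5–B6
The largest bag has 3 vertices, giving width 2; this decomposition certifies tw(G) ≤ 2. The edges e–a–c–b–e form a cycle, so G is not a tree and its treewidth is at least 2. The upper and lower bounds meet at 2, so that is the treewidth.

2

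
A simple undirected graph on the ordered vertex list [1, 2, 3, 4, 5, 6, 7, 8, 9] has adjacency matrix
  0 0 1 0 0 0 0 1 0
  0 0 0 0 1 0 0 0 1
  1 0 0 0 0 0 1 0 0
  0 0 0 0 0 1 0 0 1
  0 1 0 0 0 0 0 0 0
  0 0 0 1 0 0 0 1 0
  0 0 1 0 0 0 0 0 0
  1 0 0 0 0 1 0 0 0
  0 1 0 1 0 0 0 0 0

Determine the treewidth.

1

A width-1 tree decomposition is:
Bags: B1 = {3, 7}  B2 = {1, 3}  B3 = {1, 8}  B4 = {6, 8}  B5 = {4, 6}  B6 = {4, 9}  B7 = {2, 9}  B8 = {2, 5}
Tree: B1–B2, B2–B3, B3–B4, B4–B5, B5–B6, B6–B7, B7–B8
Each bag holds 2 vertices, so the decomposition has width 1, which upper-bounds the treewidth. Any graph with an edge has treewidth ≥ 1, and G has the edge 7–3. Therefore the treewidth is 1.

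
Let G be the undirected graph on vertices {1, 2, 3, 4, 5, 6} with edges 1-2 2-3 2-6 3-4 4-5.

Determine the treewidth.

1

A width-1 tree decomposition is:
Bags: B1 = {2, 3}  B2 = {3, 4}  B3 = {2, 6}  B4 = {1, 2}  B5 = {4, 5}
Tree: B1–B2, B1–B3, B3–B4, B2–B5
The largest bag has 2 vertices, giving width 1; this decomposition certifies tw(G) ≤ 1. Any graph with an edge has treewidth ≥ 1, and G has the edge 2–3. Therefore the treewidth is 1.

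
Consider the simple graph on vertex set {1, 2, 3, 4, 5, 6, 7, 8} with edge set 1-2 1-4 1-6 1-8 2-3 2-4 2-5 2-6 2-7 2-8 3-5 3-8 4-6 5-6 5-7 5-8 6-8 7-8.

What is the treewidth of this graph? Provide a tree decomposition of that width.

Treewidth 3.
One such decomposition:
Bags: B1 = {2, 5, 7, 8}  B2 = {2, 5, 6, 8}  B3 = {2, 3, 5, 8}  B4 = {1, 2, 6, 8}  B5 = {1, 2, 4, 6}
Tree: B1–B2, B1–B3, B2–B4, B4–B5

Each bag holds 4 vertices, so the decomposition has width 3, which upper-bounds the treewidth. On the other hand G contains the 4-clique {1, 2, 6, 8}. A clique must lie in a single bag of any decomposition, so no decomposition can have width below 3. The upper and lower bounds meet at 3, so that is the treewidth.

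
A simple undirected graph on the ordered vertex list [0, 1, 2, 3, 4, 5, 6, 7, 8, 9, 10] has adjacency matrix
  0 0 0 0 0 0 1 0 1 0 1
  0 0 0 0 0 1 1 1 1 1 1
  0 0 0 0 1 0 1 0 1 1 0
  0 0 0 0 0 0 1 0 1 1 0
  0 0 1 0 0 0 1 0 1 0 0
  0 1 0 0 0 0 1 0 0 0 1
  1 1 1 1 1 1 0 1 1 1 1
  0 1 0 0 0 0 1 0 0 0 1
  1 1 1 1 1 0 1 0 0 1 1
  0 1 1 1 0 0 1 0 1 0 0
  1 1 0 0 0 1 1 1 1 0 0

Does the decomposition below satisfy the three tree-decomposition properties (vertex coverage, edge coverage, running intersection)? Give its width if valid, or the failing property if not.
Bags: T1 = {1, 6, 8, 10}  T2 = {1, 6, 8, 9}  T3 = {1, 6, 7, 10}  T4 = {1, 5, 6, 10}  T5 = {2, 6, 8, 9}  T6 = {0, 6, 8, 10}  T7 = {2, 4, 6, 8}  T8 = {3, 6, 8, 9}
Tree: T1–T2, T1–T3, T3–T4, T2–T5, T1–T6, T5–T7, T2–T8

Yes; width 3.

Checking the three conditions: (i) the bags cover all of {0, 1, 2, 3, 4, 5, 6, 7, 8, 9, 10}; (ii) for each edge, some bag contains both endpoints; (iii) the bags containing any fixed vertex form a subtree. All hold, so the decomposition is valid with width 4 − 1 = 3.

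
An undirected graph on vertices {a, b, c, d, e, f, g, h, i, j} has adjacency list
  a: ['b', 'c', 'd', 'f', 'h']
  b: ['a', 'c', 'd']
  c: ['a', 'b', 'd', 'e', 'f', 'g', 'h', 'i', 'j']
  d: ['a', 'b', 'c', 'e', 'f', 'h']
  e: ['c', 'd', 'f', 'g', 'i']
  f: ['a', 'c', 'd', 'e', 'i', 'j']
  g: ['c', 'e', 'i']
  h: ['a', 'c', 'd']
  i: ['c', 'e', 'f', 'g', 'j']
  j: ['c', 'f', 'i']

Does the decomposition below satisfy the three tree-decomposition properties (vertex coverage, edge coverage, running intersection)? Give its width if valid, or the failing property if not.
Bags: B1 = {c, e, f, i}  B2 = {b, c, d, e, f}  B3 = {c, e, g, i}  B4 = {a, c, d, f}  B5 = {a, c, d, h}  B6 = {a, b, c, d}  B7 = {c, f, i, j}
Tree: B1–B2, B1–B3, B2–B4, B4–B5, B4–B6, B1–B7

A tree decomposition must satisfy three properties: every vertex lies in some bag; for every edge, both endpoints lie together in some bag; and for every vertex, the bags containing it form a connected subtree. Here bags containing vertex b are not connected in the tree, so the decomposition is invalid.

No — bags containing vertex b are not connected in the tree.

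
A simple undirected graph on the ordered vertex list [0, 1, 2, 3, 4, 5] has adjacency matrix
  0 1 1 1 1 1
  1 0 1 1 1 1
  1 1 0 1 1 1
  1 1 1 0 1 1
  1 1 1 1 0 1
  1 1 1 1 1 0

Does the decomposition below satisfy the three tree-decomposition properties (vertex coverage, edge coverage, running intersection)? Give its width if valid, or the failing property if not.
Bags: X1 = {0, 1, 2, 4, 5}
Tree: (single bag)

A tree decomposition must satisfy three properties: every vertex lies in some bag; for every edge, both endpoints lie together in some bag; and for every vertex, the bags containing it form a connected subtree. Here vertex 3 appears in no bag, so the decomposition is invalid.

No — vertex 3 appears in no bag.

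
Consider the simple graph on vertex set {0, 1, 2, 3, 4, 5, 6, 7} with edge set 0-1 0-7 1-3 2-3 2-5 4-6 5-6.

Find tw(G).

A width-1 tree decomposition is:
Bags: B1 = {4, 6}  B2 = {5, 6}  B3 = {2, 5}  B4 = {2, 3}  B5 = {1, 3}  B6 = {0, 1}  B7 = {0, 7}
Tree: B1–B2, B2–B3, B3–B4, B4–B5, B5–B6, B6–B7
Every bag has size at most 2, so the width is 2 − 1 = 1 and tw(G) ≤ 1. Any graph with an edge has treewidth ≥ 1, and G has the edge 4–6. Therefore the treewidth is 1.

1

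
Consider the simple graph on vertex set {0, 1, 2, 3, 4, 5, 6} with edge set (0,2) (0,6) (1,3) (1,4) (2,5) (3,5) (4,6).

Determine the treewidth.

A width-2 tree decomposition is:
Bags: B1 = {0, 4, 6}  B2 = {0, 1, 4}  B3 = {0, 1, 3}  B4 = {0, 3, 5}  B5 = {0, 2, 5}
Tree: B1–B2, B2–B3, B3–B4, B4–B5
The largest bag has 3 vertices, giving width 2; this decomposition certifies tw(G) ≤ 2. For the lower bound, G contains the cycle 0–6–4–1–3–5–2–0, so G is not a forest; only forests have treewidth ≤ 1, hence tw(G) ≥ 2. The upper and lower bounds meet at 2, so that is the treewidth.

2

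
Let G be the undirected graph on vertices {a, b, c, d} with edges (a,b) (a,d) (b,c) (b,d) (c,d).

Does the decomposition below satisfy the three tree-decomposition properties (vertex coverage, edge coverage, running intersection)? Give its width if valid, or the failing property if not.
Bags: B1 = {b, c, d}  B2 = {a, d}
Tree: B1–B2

No — edge (b,a) lies in no bag.

A tree decomposition must satisfy three properties: every vertex lies in some bag; for every edge, both endpoints lie together in some bag; and for every vertex, the bags containing it form a connected subtree. Here edge (b,a) lies in no bag, so the decomposition is invalid.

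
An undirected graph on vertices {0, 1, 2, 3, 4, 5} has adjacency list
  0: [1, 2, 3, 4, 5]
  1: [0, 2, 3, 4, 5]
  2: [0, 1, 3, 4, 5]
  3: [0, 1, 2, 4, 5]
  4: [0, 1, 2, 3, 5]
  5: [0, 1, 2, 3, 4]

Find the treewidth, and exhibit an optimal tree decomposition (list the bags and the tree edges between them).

Treewidth 5.
One optimal decomposition is:
Bags: B1 = {0, 1, 2, 3, 4, 5}
Tree: (single bag)

With just one bag of size 6, the width is 6 − 1 = 5, so tw(G) ≤ 5. Conversely, {0, 1, 2, 3, 4, 5} is a clique of size 6, and the vertices of any clique must share a bag in every tree decomposition; so some bag has ≥ 6 vertices and tw(G) ≥ 5. Hence tw(G) = 5 exactly.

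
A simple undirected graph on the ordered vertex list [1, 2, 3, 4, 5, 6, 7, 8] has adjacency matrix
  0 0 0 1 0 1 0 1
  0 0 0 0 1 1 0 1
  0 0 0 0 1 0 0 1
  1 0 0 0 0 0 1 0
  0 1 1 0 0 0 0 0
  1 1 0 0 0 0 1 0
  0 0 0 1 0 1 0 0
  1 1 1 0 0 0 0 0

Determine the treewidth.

A width-2 tree decomposition is:
Bags: B1 = {1, 4, 7}  B2 = {1, 6, 7}  B3 = {1, 6, 8}  B4 = {2, 6, 8}  B5 = {2, 3, 8}  B6 = {2, 3, 5}
Tree: B1–B2, B2–B3, B3–B4, B4–B5, B5–B6
Every bag has size at most 3, so the width is 3 − 1 = 2 and tw(G) ≤ 2. The edges 4–7–6–1–4 form a cycle, so G is not a tree and its treewidth is at least 2. Hence tw(G) = 2 exactly.

2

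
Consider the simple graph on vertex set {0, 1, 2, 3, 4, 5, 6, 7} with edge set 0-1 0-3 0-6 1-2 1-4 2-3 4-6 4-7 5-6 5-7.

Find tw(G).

2

A width-2 tree decomposition is:
Bags: B1 = {0, 2, 3}  B2 = {0, 1, 2}  B3 = {0, 1, 6}  B4 = {1, 4, 6}  B5 = {4, 5, 6}  B6 = {4, 5, 7}
Tree: B1–B2, B2–B3, B3–B4, B4–B5, B5–B6
Each bag holds 3 vertices, so the decomposition has width 2, which upper-bounds the treewidth. The edges 3–2–1–0–3 form a cycle, so G is not a tree and its treewidth is at least 2. Hence tw(G) = 2 exactly.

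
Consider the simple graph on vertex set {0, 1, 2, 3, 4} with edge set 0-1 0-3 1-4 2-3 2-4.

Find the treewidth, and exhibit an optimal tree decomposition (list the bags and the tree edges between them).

Treewidth 2.
Bags: B1 = {0, 1, 3}  B2 = {1, 3, 4}  B3 = {2, 3, 4}
Tree: B1–B2, B2–B3

The largest bag has 3 vertices, giving width 2; this decomposition certifies tw(G) ≤ 2. Since 3–0–1–4–2–3 is a cycle in G, G is not acyclic. Forests are exactly the graphs of treewidth ≤ 1, so tw(G) ≥ 2. Combining the bounds, tw(G) = 2.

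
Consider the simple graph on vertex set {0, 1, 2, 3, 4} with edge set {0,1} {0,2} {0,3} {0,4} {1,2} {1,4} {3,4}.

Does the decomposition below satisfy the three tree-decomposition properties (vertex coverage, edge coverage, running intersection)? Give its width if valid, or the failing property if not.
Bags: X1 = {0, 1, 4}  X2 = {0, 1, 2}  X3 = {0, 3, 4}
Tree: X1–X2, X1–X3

Yes; width 2.

Vertex coverage: the bags together contain {0, 1, 2, 3, 4}, the full vertex set. Edge coverage: each edge of G has both endpoints in at least one bag. Running intersection: for every vertex, the bags containing it form a connected subtree. All three properties hold, so this is a valid tree decomposition of width max|bag| − 1 = 2, and hence tw(G) ≤ 2.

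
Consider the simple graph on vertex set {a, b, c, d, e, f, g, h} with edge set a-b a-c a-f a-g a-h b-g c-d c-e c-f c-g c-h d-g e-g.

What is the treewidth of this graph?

A width-2 tree decomposition is:
Bags: B1 = {a, c, f}  B2 = {a, c, g}  B3 = {c, e, g}  B4 = {a, c, h}  B5 = {a, b, g}  B6 = {c, d, g}
Tree: B1–B2, B2–B3, B1–B4, B2–B5, B2–B6
The largest bag has 3 vertices, giving width 2; this decomposition certifies tw(G) ≤ 2. On the other hand G contains the 3-clique {c, d, g}. A clique must lie in a single bag of any decomposition, so no decomposition can have width below 2. The upper and lower bounds meet at 2, so that is the treewidth.

2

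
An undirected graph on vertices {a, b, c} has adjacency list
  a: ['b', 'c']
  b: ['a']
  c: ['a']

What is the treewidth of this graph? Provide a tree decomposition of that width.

Treewidth 1.
One optimal decomposition is:
Bags: B1 = {a, c}  B2 = {a, b}
Tree: B1–B2

Each bag holds 2 vertices, so the decomposition has width 1, which upper-bounds the treewidth. G has an edge, so its treewidth is at least 1. Combining the bounds, tw(G) = 1.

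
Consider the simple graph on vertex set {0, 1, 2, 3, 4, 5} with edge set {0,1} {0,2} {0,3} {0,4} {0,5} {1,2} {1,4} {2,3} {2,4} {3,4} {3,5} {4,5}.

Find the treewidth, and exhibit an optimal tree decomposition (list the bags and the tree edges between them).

Treewidth 3.
One optimal decomposition is:
Bags: B1 = {0, 1, 2, 4}  B2 = {0, 2, 3, 4}  B3 = {0, 3, 4, 5}
Tree: B1–B2, B2–B3

Each bag holds 4 vertices, so the decomposition has width 3, which upper-bounds the treewidth. Conversely, {0, 1, 2, 4} is a clique of size 4, and the vertices of any clique must share a bag in every tree decomposition; so some bag has ≥ 4 vertices and tw(G) ≥ 3. Hence tw(G) = 3 exactly.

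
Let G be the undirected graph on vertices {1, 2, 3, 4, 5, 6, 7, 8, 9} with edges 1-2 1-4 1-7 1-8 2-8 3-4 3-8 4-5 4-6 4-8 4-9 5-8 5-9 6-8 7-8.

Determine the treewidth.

2

A width-2 tree decomposition is:
Bags: B1 = {4, 6, 8}  B2 = {1, 4, 8}  B3 = {1, 7, 8}  B4 = {1, 2, 8}  B5 = {3, 4, 8}  B6 = {4, 5, 8}  B7 = {4, 5, 9}
Tree: B1–B2, B2–B3, B3–B4, B2–B5, B5–B6, B6–B7
Each bag holds 3 vertices, so the decomposition has width 2, which upper-bounds the treewidth. For the lower bound, the 3 vertices {1, 2, 8} are pairwise adjacent, and any tree decomposition puts a clique entirely inside one bag — forcing width ≥ 2. Therefore the treewidth is 2.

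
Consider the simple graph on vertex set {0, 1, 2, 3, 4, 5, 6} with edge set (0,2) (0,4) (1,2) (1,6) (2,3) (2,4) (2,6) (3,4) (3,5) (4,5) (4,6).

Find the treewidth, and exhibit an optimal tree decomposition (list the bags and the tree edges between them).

Treewidth 2.
Bags: B1 = {0, 2, 4}  B2 = {2, 3, 4}  B3 = {2, 4, 6}  B4 = {1, 2, 6}  B5 = {3, 4, 5}
Tree: B1–B2, B2–B3, B3–B4, B2–B5

The largest bag has 3 vertices, giving width 2; this decomposition certifies tw(G) ≤ 2. For the lower bound, the 3 vertices {1, 2, 6} are pairwise adjacent, and any tree decomposition puts a clique entirely inside one bag — forcing width ≥ 2. Combining the bounds, tw(G) = 2.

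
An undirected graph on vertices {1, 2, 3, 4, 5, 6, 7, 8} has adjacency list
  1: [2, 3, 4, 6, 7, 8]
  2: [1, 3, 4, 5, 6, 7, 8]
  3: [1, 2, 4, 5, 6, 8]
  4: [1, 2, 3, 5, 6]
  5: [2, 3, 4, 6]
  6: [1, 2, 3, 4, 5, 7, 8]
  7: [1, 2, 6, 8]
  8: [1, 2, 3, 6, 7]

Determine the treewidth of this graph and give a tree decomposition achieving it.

Each bag holds 5 vertices, so the decomposition has width 4, which upper-bounds the treewidth. For the lower bound, the 5 vertices {1, 2, 3, 6, 8} are pairwise adjacent, and any tree decomposition puts a clique entirely inside one bag — forcing width ≥ 4. Combining the bounds, tw(G) = 4.

Treewidth 4.
One optimal decomposition is:
Bags: B1 = {1, 2, 3, 4, 6}  B2 = {2, 3, 4, 5, 6}  B3 = {1, 2, 3, 6, 8}  B4 = {1, 2, 6, 7, 8}
Tree: B1–B2, B1–B3, B3–B4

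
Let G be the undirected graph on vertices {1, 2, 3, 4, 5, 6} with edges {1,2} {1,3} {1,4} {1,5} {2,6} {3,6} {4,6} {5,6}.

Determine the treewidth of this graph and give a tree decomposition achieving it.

Each bag holds 3 vertices, so the decomposition has width 2, which upper-bounds the treewidth. Since 4–1–2–6–4 is a cycle in G, G is not acyclic. Forests are exactly the graphs of treewidth ≤ 1, so tw(G) ≥ 2. Therefore the treewidth is 2.

Treewidth 2.
One such decomposition:
Bags: B1 = {1, 4, 6}  B2 = {1, 2, 6}  B3 = {1, 3, 6}  B4 = {1, 5, 6}
Tree: B1–B2, B2–B3, B3–B4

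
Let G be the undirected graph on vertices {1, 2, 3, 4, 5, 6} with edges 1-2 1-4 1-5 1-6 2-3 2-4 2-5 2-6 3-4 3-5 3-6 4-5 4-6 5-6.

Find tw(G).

4

A width-4 tree decomposition is:
Bags: B1 = {1, 2, 4, 5, 6}  B2 = {2, 3, 4, 5, 6}
Tree: B1–B2
Each bag holds 5 vertices, so the decomposition has width 4, which upper-bounds the treewidth. On the other hand G contains the 5-clique {1, 2, 4, 5, 6}. A clique must lie in a single bag of any decomposition, so no decomposition can have width below 4. Hence tw(G) = 4 exactly.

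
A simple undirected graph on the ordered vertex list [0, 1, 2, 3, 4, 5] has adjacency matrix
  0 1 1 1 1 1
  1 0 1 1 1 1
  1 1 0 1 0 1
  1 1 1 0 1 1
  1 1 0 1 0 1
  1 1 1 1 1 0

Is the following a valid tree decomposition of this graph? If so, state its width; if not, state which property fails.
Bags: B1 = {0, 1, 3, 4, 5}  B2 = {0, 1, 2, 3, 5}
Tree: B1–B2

Checking the three conditions: (i) the bags cover all of {0, 1, 2, 3, 4, 5}; (ii) for each edge, some bag contains both endpoints; (iii) the bags containing any fixed vertex form a subtree. All hold, so the decomposition is valid with width 5 − 1 = 4.

Yes; width 4.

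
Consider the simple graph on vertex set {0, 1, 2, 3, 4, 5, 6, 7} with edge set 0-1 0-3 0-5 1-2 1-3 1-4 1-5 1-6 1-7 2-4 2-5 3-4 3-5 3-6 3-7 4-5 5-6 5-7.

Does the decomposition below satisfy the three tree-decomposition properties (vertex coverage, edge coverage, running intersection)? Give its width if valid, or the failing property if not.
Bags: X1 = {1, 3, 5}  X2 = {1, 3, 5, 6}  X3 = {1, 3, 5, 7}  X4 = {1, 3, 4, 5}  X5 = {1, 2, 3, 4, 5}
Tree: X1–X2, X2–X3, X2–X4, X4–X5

No — vertex 0 appears in no bag.

A tree decomposition must satisfy three properties: every vertex lies in some bag; for every edge, both endpoints lie together in some bag; and for every vertex, the bags containing it form a connected subtree. Here vertex 0 appears in no bag, so the decomposition is invalid.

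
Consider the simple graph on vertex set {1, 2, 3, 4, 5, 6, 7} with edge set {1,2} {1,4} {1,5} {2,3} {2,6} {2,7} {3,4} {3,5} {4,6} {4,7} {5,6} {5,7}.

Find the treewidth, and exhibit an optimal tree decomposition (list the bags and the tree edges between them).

Treewidth 3.
One such decomposition:
Bags: B1 = {2, 4, 5, 7}  B2 = {1, 2, 4, 5}  B3 = {2, 4, 5, 6}  B4 = {2, 3, 4, 5}
Tree: B1–B2, B2–B3, B3–B4

Every bag has size at most 4, so the width is 4 − 1 = 3 and tw(G) ≤ 3. For the lower bound: the 4 vertex sets {5,7}, {1,2}, {4}, {6} are disjoint, each induces a connected subgraph, and every pair is joined by at least one edge of G. Contracting each set to a single vertex therefore yields K_{4} as a minor, and since treewidth is minor-monotone, tw(G) ≥ tw(K_{4}) = 3. Therefore the treewidth is 3.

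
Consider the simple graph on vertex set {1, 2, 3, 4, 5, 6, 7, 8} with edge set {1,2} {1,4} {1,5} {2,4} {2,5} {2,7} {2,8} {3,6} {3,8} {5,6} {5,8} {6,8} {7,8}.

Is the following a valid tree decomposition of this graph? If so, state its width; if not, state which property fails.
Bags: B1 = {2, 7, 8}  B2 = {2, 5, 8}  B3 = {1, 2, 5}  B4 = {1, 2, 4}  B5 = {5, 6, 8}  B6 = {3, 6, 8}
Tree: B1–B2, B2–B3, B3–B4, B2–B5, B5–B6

Yes; width 2.

Checking the three conditions: (i) the bags cover all of {1, 2, 3, 4, 5, 6, 7, 8}; (ii) for each edge, some bag contains both endpoints; (iii) the bags containing any fixed vertex form a subtree. All hold, so the decomposition is valid with width 3 − 1 = 2.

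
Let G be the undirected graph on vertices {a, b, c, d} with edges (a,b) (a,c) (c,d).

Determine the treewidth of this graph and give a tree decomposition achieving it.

Every bag has size at most 2, so the width is 2 − 1 = 1 and tw(G) ≤ 1. G has an edge, so its treewidth is at least 1. Combining the bounds, tw(G) = 1.

Treewidth 1.
One such decomposition:
Bags: B1 = {c, d}  B2 = {a, c}  B3 = {a, b}
Tree: B1–B2, B2–B3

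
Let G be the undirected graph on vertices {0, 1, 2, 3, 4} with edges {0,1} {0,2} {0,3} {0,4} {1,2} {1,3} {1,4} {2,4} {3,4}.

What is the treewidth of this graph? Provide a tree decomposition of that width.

Treewidth 3.
Bags: B1 = {0, 1, 2, 4}  B2 = {0, 1, 3, 4}
Tree: B1–B2

Each bag holds 4 vertices, so the decomposition has width 3, which upper-bounds the treewidth. On the other hand G contains the 4-clique {0, 1, 2, 4}. A clique must lie in a single bag of any decomposition, so no decomposition can have width below 3. The upper and lower bounds meet at 3, so that is the treewidth.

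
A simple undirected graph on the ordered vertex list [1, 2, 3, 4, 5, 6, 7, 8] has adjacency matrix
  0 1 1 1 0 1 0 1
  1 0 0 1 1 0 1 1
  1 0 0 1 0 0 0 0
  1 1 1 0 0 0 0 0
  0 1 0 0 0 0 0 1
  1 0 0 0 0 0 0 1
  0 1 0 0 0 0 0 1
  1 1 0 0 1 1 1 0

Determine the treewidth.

A width-2 tree decomposition is:
Bags: B1 = {1, 2, 8}  B2 = {2, 5, 8}  B3 = {1, 6, 8}  B4 = {1, 2, 4}  B5 = {1, 3, 4}  B6 = {2, 7, 8}
Tree: B1–B2, B1–B3, B1–B4, B4–B5, B2–B6
The largest bag has 3 vertices, giving width 2; this decomposition certifies tw(G) ≤ 2. For the lower bound, the 3 vertices {1, 2, 8} are pairwise adjacent, and any tree decomposition puts a clique entirely inside one bag — forcing width ≥ 2. Therefore the treewidth is 2.

2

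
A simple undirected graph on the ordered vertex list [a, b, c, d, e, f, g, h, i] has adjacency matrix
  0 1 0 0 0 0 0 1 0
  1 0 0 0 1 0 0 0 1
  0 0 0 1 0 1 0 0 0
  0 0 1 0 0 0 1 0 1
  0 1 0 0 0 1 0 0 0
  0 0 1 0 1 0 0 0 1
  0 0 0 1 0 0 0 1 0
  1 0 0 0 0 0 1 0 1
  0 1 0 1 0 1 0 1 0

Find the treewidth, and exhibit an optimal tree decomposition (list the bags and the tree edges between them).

Treewidth 3.
One such decomposition:
Bags: B1 = {a, b, g, h}  B2 = {b, g, h, i}  B3 = {b, d, g, i}  B4 = {b, d, e, i}  B5 = {d, e, f, i}  B6 = {c, d, e, f}
Tree: B1–B2, B2–B3, B3–B4, B4–B5, B5–B6

Each bag holds 4 vertices, so the decomposition has width 3, which upper-bounds the treewidth. For the lower bound: the 4 vertex sets {a,g,h}, {b}, {i}, {c,d,e,f} are disjoint, each induces a connected subgraph, and every pair is joined by at least one edge of G. Contracting each set to a single vertex therefore yields K_{4} as a minor, and since treewidth is minor-monotone, tw(G) ≥ tw(K_{4}) = 3. The upper and lower bounds meet at 3, so that is the treewidth.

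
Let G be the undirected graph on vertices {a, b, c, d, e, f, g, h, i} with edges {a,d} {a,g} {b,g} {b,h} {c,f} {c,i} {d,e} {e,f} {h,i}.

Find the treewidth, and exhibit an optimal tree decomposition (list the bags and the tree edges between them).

Treewidth 2.
One such decomposition:
Bags: B1 = {c, f, i}  B2 = {e, f, i}  B3 = {d, e, i}  B4 = {a, d, i}  B5 = {a, g, i}  B6 = {b, g, i}  B7 = {b, h, i}
Tree: B1–B2, B2–B3, B3–B4, B4–B5, B5–B6, B6–B7

Each bag holds 3 vertices, so the decomposition has width 2, which upper-bounds the treewidth. Since i–c–f–e–d–a–g–b–h–i is a cycle in G, G is not acyclic. Forests are exactly the graphs of treewidth ≤ 1, so tw(G) ≥ 2. Combining the bounds, tw(G) = 2.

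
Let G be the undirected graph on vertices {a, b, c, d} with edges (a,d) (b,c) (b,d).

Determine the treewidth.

1

A width-1 tree decomposition is:
Bags: B1 = {b, c}  B2 = {b, d}  B3 = {a, d}
Tree: B1–B2, B2–B3
Every bag has size at most 2, so the width is 2 − 1 = 1 and tw(G) ≤ 1. G has an edge, so its treewidth is at least 1. Therefore the treewidth is 1.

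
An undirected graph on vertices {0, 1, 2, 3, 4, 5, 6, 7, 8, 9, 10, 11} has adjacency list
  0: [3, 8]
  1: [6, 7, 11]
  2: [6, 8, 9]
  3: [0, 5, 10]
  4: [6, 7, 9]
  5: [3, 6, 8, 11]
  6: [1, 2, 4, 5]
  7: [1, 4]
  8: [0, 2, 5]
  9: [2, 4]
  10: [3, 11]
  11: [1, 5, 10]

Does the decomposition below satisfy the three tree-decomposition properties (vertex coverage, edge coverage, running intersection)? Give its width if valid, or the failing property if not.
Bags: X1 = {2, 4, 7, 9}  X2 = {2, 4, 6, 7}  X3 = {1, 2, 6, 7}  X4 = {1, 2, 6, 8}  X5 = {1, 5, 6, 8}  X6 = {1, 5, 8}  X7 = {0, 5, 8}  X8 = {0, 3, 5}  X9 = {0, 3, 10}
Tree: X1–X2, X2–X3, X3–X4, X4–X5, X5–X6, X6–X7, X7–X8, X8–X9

A tree decomposition must satisfy three properties: every vertex lies in some bag; for every edge, both endpoints lie together in some bag; and for every vertex, the bags containing it form a connected subtree. Here vertex 11 appears in no bag, so the decomposition is invalid.

No — vertex 11 appears in no bag.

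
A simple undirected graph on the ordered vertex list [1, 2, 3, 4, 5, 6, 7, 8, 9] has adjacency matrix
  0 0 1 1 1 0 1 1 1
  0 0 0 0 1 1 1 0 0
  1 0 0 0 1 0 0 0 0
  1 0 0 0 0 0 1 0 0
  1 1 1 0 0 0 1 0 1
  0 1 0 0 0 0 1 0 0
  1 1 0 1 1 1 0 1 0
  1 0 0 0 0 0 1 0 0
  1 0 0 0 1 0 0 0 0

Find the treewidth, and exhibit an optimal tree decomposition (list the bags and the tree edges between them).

Every bag has size at most 3, so the width is 3 − 1 = 2 and tw(G) ≤ 2. On the other hand G contains the 3-clique {1, 7, 8}. A clique must lie in a single bag of any decomposition, so no decomposition can have width below 2. Hence tw(G) = 2 exactly.

Treewidth 2.
One optimal decomposition is:
Bags: B1 = {1, 5, 9}  B2 = {1, 5, 7}  B3 = {1, 7, 8}  B4 = {2, 5, 7}  B5 = {1, 4, 7}  B6 = {2, 6, 7}  B7 = {1, 3, 5}
Tree: B1–B2, B2–B3, B2–B4, B2–B5, B4–B6, B1–B7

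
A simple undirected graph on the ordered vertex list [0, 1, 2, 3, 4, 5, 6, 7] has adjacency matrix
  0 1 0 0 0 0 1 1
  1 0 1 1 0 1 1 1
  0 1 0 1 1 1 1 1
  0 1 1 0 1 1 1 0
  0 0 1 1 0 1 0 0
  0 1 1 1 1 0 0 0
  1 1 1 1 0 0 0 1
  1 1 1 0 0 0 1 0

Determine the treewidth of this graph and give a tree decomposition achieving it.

Treewidth 3.
One optimal decomposition is:
Bags: B1 = {1, 2, 6, 7}  B2 = {1, 2, 3, 6}  B3 = {0, 1, 6, 7}  B4 = {1, 2, 3, 5}  B5 = {2, 3, 4, 5}
Tree: B1–B2, B1–B3, B2–B4, B4–B5

The largest bag has 4 vertices, giving width 3; this decomposition certifies tw(G) ≤ 3. Conversely, {0, 1, 6, 7} is a clique of size 4, and the vertices of any clique must share a bag in every tree decomposition; so some bag has ≥ 4 vertices and tw(G) ≥ 3. Combining the bounds, tw(G) = 3.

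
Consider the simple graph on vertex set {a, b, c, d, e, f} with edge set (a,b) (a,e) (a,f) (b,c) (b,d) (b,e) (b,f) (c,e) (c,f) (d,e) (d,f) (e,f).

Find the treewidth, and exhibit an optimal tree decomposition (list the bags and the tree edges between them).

Each bag holds 4 vertices, so the decomposition has width 3, which upper-bounds the treewidth. For the lower bound, the 4 vertices {b, d, e, f} are pairwise adjacent, and any tree decomposition puts a clique entirely inside one bag — forcing width ≥ 3. Combining the bounds, tw(G) = 3.

Treewidth 3.
One optimal decomposition is:
Bags: B1 = {b, d, e, f}  B2 = {b, c, e, f}  B3 = {a, b, e, f}
Tree: B1–B2, B2–B3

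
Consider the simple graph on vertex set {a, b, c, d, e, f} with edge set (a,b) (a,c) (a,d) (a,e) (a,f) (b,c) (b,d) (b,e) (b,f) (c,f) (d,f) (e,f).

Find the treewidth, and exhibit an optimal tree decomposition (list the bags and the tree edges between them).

Treewidth 3.
One such decomposition:
Bags: B1 = {a, b, c, f}  B2 = {a, b, d, f}  B3 = {a, b, e, f}
Tree: B1–B2, B2–B3

Each bag holds 4 vertices, so the decomposition has width 3, which upper-bounds the treewidth. For the lower bound, the 4 vertices {a, b, d, f} are pairwise adjacent, and any tree decomposition puts a clique entirely inside one bag — forcing width ≥ 3. Combining the bounds, tw(G) = 3.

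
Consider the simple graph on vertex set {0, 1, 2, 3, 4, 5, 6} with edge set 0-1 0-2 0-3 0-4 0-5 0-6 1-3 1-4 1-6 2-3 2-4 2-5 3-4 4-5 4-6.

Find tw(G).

A width-3 tree decomposition is:
Bags: B1 = {0, 2, 4, 5}  B2 = {0, 2, 3, 4}  B3 = {0, 1, 3, 4}  B4 = {0, 1, 4, 6}
Tree: B1–B2, B2–B3, B3–B4
The largest bag has 4 vertices, giving width 3; this decomposition certifies tw(G) ≤ 3. For the lower bound, the 4 vertices {0, 1, 3, 4} are pairwise adjacent, and any tree decomposition puts a clique entirely inside one bag — forcing width ≥ 3. Combining the bounds, tw(G) = 3.

3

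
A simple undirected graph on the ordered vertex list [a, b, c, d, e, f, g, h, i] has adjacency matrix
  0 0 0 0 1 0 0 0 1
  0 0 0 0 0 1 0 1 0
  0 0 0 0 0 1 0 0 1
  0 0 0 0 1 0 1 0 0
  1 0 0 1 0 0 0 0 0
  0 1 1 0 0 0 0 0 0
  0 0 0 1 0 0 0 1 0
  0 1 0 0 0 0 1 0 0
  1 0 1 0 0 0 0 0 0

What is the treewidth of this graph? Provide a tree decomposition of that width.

Treewidth 2.
One such decomposition:
Bags: B1 = {a, e, i}  B2 = {c, e, i}  B3 = {c, e, f}  B4 = {b, e, f}  B5 = {b, e, h}  B6 = {e, g, h}  B7 = {d, e, g}
Tree: B1–B2, B2–B3, B3–B4, B4–B5, B5–B6, B6–B7

Each bag holds 3 vertices, so the decomposition has width 2, which upper-bounds the treewidth. Since e–a–i–c–f–b–h–g–d–e is a cycle in G, G is not acyclic. Forests are exactly the graphs of treewidth ≤ 1, so tw(G) ≥ 2. Combining the bounds, tw(G) = 2.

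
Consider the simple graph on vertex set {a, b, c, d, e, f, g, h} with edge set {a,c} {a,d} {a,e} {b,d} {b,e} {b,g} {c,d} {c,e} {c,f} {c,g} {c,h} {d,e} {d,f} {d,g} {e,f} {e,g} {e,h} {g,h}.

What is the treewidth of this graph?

A width-3 tree decomposition is:
Bags: B1 = {b, d, e, g}  B2 = {c, d, e, g}  B3 = {c, e, g, h}  B4 = {c, d, e, f}  B5 = {a, c, d, e}
Tree: B1–B2, B2–B3, B2–B4, B4–B5
Every bag has size at most 4, so the width is 4 − 1 = 3 and tw(G) ≤ 3. Conversely, {c, d, e, g} is a clique of size 4, and the vertices of any clique must share a bag in every tree decomposition; so some bag has ≥ 4 vertices and tw(G) ≥ 3. Hence tw(G) = 3 exactly.

3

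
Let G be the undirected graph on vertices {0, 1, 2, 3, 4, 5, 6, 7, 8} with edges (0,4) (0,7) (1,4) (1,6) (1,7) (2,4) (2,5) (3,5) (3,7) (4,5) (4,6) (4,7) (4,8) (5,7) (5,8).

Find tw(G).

A width-2 tree decomposition is:
Bags: B1 = {1, 4, 7}  B2 = {4, 5, 7}  B3 = {2, 4, 5}  B4 = {1, 4, 6}  B5 = {0, 4, 7}  B6 = {4, 5, 8}  B7 = {3, 5, 7}
Tree: B1–B2, B2–B3, B1–B4, B1–B5, B3–B6, B2–B7
The largest bag has 3 vertices, giving width 2; this decomposition certifies tw(G) ≤ 2. On the other hand G contains the 3-clique {3, 5, 7}. A clique must lie in a single bag of any decomposition, so no decomposition can have width below 2. Therefore the treewidth is 2.

2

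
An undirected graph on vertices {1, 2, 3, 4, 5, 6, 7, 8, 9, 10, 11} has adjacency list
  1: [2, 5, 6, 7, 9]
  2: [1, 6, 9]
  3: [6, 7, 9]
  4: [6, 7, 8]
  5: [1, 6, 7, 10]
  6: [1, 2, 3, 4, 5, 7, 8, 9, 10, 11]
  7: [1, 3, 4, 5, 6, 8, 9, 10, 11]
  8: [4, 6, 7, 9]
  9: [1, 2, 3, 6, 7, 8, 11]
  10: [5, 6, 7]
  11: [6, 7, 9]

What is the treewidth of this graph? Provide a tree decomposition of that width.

Treewidth 3.
One optimal decomposition is:
Bags: B1 = {1, 5, 6, 7}  B2 = {1, 6, 7, 9}  B3 = {1, 2, 6, 9}  B4 = {6, 7, 9, 11}  B5 = {6, 7, 8, 9}  B6 = {3, 6, 7, 9}  B7 = {4, 6, 7, 8}  B8 = {5, 6, 7, 10}
Tree: B1–B2, B2–B3, B2–B4, B2–B5, B4–B6, B5–B7, B1–B8

The largest bag has 4 vertices, giving width 3; this decomposition certifies tw(G) ≤ 3. Conversely, {1, 2, 6, 9} is a clique of size 4, and the vertices of any clique must share a bag in every tree decomposition; so some bag has ≥ 4 vertices and tw(G) ≥ 3. Therefore the treewidth is 3.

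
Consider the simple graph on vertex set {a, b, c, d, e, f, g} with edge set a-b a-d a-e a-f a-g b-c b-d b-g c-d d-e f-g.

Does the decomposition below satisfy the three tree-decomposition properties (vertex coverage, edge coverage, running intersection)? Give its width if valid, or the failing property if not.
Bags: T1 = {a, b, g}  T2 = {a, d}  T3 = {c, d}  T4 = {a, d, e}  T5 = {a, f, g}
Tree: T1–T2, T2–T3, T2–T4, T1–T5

A tree decomposition must satisfy three properties: every vertex lies in some bag; for every edge, both endpoints lie together in some bag; and for every vertex, the bags containing it form a connected subtree. Here edge (b,d) lies in no bag, so the decomposition is invalid.

No — edge (b,d) lies in no bag.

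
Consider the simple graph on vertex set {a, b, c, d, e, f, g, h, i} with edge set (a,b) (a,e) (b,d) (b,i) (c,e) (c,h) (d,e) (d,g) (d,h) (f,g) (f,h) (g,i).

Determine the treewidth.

3

A width-3 tree decomposition is:
Bags: B1 = {a, c, e, h}  B2 = {a, d, e, h}  B3 = {a, b, d, h}  B4 = {b, d, f, h}  B5 = {b, d, f, g}  B6 = {b, f, g, i}
Tree: B1–B2, B2–B3, B3–B4, B4–B5, B5–B6
Each bag holds 4 vertices, so the decomposition has width 3, which upper-bounds the treewidth. For the lower bound: the 4 vertex sets {a,c,e}, {h}, {d}, {b,f,g,i} are disjoint, each induces a connected subgraph, and every pair is joined by at least one edge of G. Contracting each set to a single vertex therefore yields K_{4} as a minor, and since treewidth is minor-monotone, tw(G) ≥ tw(K_{4}) = 3. Combining the bounds, tw(G) = 3.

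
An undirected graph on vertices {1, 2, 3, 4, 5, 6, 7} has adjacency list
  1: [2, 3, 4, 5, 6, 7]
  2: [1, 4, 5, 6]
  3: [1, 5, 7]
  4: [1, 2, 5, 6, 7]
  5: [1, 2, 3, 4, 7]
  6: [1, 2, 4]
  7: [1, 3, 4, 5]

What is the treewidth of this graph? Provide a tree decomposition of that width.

The largest bag has 4 vertices, giving width 3; this decomposition certifies tw(G) ≤ 3. Conversely, {1, 3, 5, 7} is a clique of size 4, and the vertices of any clique must share a bag in every tree decomposition; so some bag has ≥ 4 vertices and tw(G) ≥ 3. The upper and lower bounds meet at 3, so that is the treewidth.

Treewidth 3.
Bags: B1 = {1, 2, 4, 5}  B2 = {1, 2, 4, 6}  B3 = {1, 4, 5, 7}  B4 = {1, 3, 5, 7}
Tree: B1–B2, B1–B3, B3–B4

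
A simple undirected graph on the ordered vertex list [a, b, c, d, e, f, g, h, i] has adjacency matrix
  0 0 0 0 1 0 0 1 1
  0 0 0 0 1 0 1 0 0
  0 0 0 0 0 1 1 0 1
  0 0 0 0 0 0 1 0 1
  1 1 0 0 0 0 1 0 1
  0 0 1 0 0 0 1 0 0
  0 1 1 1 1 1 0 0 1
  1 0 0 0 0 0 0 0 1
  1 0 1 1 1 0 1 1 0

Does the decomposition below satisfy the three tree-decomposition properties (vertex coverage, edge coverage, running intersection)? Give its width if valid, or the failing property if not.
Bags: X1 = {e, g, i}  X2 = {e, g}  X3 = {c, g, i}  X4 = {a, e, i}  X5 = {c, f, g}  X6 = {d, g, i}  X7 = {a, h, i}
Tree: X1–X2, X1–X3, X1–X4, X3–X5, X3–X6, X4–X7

No — vertex b appears in no bag.

A tree decomposition must satisfy three properties: every vertex lies in some bag; for every edge, both endpoints lie together in some bag; and for every vertex, the bags containing it form a connected subtree. Here vertex b appears in no bag, so the decomposition is invalid.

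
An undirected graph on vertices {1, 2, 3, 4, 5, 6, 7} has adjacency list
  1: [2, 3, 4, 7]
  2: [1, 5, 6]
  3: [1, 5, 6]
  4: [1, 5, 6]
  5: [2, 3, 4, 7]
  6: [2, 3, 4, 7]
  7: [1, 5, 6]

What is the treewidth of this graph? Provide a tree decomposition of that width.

Treewidth 3.
Bags: B1 = {1, 3, 5, 6}  B2 = {1, 5, 6, 7}  B3 = {1, 4, 5, 6}  B4 = {1, 2, 5, 6}
Tree: B1–B2, B2–B3, B3–B4

Each bag holds 4 vertices, so the decomposition has width 3, which upper-bounds the treewidth. For the lower bound: the 4 vertex sets {3,5}, {6,7}, {1}, {4} are disjoint, each induces a connected subgraph, and every pair is joined by at least one edge of G. Contracting each set to a single vertex therefore yields K_{4} as a minor, and since treewidth is minor-monotone, tw(G) ≥ tw(K_{4}) = 3. Therefore the treewidth is 3.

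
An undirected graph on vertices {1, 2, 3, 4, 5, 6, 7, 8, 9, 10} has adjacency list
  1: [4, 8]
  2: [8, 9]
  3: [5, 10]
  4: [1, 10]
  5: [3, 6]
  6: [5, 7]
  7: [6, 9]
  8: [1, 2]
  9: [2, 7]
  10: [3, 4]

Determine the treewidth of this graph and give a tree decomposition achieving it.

The largest bag has 3 vertices, giving width 2; this decomposition certifies tw(G) ≤ 2. Since 8–2–9–7–6–5–3–10–4–1–8 is a cycle in G, G is not acyclic. Forests are exactly the graphs of treewidth ≤ 1, so tw(G) ≥ 2. Combining the bounds, tw(G) = 2.

Treewidth 2.
Bags: B1 = {2, 8, 9}  B2 = {7, 8, 9}  B3 = {6, 7, 8}  B4 = {5, 6, 8}  B5 = {3, 5, 8}  B6 = {3, 8, 10}  B7 = {4, 8, 10}  B8 = {1, 4, 8}
Tree: B1–B2, B2–B3, B3–B4, B4–B5, B5–B6, B6–B7, B7–B8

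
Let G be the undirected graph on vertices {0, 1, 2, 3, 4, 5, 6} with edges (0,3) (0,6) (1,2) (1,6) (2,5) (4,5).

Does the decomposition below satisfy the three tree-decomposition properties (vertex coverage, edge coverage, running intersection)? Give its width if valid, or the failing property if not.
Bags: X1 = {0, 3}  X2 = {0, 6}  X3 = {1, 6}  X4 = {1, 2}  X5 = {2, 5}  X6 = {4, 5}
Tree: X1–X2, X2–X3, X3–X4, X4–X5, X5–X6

Yes; width 1.

Checking the three conditions: (i) the bags cover all of {0, 1, 2, 3, 4, 5, 6}; (ii) for each edge, some bag contains both endpoints; (iii) the bags containing any fixed vertex form a subtree. All hold, so the decomposition is valid with width 2 − 1 = 1.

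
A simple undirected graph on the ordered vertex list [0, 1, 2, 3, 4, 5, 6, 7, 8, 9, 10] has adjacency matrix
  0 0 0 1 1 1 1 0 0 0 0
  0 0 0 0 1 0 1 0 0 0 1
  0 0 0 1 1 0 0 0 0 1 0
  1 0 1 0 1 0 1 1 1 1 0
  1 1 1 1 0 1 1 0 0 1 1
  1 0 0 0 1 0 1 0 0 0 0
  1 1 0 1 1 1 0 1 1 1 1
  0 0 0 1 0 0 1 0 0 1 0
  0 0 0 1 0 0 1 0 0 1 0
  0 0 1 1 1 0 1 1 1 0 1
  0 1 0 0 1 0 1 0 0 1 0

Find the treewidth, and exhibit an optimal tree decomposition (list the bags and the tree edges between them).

Treewidth 3.
One such decomposition:
Bags: B1 = {4, 6, 9, 10}  B2 = {3, 4, 6, 9}  B3 = {0, 3, 4, 6}  B4 = {3, 6, 7, 9}  B5 = {3, 6, 8, 9}  B6 = {1, 4, 6, 10}  B7 = {0, 4, 5, 6}  B8 = {2, 3, 4, 9}
Tree: B1–B2, B2–B3, B2–B4, B2–B5, B1–B6, B3–B7, B2–B8

The largest bag has 4 vertices, giving width 3; this decomposition certifies tw(G) ≤ 3. For the lower bound, the 4 vertices {2, 3, 4, 9} are pairwise adjacent, and any tree decomposition puts a clique entirely inside one bag — forcing width ≥ 3. Therefore the treewidth is 3.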